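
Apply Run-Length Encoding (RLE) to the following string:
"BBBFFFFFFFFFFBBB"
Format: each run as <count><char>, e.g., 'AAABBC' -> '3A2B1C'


Scanning runs left to right:
  i=0: run of 'B' x 3 -> '3B'
  i=3: run of 'F' x 10 -> '10F'
  i=13: run of 'B' x 3 -> '3B'

RLE = 3B10F3B


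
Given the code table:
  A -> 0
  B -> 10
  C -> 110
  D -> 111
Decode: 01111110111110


Decoding:
0 -> A
111 -> D
111 -> D
0 -> A
111 -> D
110 -> C


Result: ADDADC


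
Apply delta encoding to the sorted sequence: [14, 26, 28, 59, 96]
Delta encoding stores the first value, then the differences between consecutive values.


First value: 14
Deltas:
  26 - 14 = 12
  28 - 26 = 2
  59 - 28 = 31
  96 - 59 = 37


Delta encoded: [14, 12, 2, 31, 37]


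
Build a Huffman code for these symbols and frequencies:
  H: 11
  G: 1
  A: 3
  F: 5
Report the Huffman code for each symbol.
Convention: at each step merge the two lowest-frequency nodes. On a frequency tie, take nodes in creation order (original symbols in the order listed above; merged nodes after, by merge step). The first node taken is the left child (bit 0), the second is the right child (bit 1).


Huffman tree construction:
Step 1: Merge G(1) + A(3) = 4
Step 2: Merge (G+A)(4) + F(5) = 9
Step 3: Merge ((G+A)+F)(9) + H(11) = 20
Read each symbol's code off the tree from the root (left child = 0, right child = 1).

Codes:
  H: 1 (length 1)
  G: 000 (length 3)
  A: 001 (length 3)
  F: 01 (length 2)
Average code length: 33/20 = 1.6500 bits/symbol


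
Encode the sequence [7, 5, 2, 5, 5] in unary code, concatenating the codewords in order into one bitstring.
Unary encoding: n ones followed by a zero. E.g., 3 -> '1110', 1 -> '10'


Encode each number as n ones followed by a terminating 0:
  7 -> 11111110 (8 bits)
  5 -> 111110 (6 bits)
  2 -> 110 (3 bits)
  5 -> 111110 (6 bits)
  5 -> 111110 (6 bits)
Total length = 8 + 6 + 3 + 6 + 6 = 29 bits.

Unary([7, 5, 2, 5, 5]) = 11111110111110110111110111110 (29 bits)


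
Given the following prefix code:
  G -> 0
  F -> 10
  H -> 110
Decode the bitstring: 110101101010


Decoding step by step:
Bits 110 -> H
Bits 10 -> F
Bits 110 -> H
Bits 10 -> F
Bits 10 -> F


Decoded message: HFHFF


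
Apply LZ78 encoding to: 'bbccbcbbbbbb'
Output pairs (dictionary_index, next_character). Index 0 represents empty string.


LZ78 encoding steps:
Dictionary: {0: ''}
Step 1: w='' (idx 0), next='b' -> output (0, 'b'), add 'b' as idx 1
Step 2: w='b' (idx 1), next='c' -> output (1, 'c'), add 'bc' as idx 2
Step 3: w='' (idx 0), next='c' -> output (0, 'c'), add 'c' as idx 3
Step 4: w='bc' (idx 2), next='b' -> output (2, 'b'), add 'bcb' as idx 4
Step 5: w='b' (idx 1), next='b' -> output (1, 'b'), add 'bb' as idx 5
Step 6: w='bb' (idx 5), next='b' -> output (5, 'b'), add 'bbb' as idx 6


Encoded: [(0, 'b'), (1, 'c'), (0, 'c'), (2, 'b'), (1, 'b'), (5, 'b')]


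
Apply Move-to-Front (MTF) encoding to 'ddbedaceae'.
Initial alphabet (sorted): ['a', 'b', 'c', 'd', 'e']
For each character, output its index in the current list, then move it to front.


MTF encoding:
'd': index 3 in ['a', 'b', 'c', 'd', 'e'] -> ['d', 'a', 'b', 'c', 'e']
'd': index 0 in ['d', 'a', 'b', 'c', 'e'] -> ['d', 'a', 'b', 'c', 'e']
'b': index 2 in ['d', 'a', 'b', 'c', 'e'] -> ['b', 'd', 'a', 'c', 'e']
'e': index 4 in ['b', 'd', 'a', 'c', 'e'] -> ['e', 'b', 'd', 'a', 'c']
'd': index 2 in ['e', 'b', 'd', 'a', 'c'] -> ['d', 'e', 'b', 'a', 'c']
'a': index 3 in ['d', 'e', 'b', 'a', 'c'] -> ['a', 'd', 'e', 'b', 'c']
'c': index 4 in ['a', 'd', 'e', 'b', 'c'] -> ['c', 'a', 'd', 'e', 'b']
'e': index 3 in ['c', 'a', 'd', 'e', 'b'] -> ['e', 'c', 'a', 'd', 'b']
'a': index 2 in ['e', 'c', 'a', 'd', 'b'] -> ['a', 'e', 'c', 'd', 'b']
'e': index 1 in ['a', 'e', 'c', 'd', 'b'] -> ['e', 'a', 'c', 'd', 'b']


Output: [3, 0, 2, 4, 2, 3, 4, 3, 2, 1]


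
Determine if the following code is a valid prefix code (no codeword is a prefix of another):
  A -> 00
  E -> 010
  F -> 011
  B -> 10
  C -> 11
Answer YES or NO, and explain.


Checking each pair (does one codeword prefix another?):
  A='00' vs E='010': no prefix
  A='00' vs F='011': no prefix
  A='00' vs B='10': no prefix
  A='00' vs C='11': no prefix
  E='010' vs A='00': no prefix
  E='010' vs F='011': no prefix
  E='010' vs B='10': no prefix
  E='010' vs C='11': no prefix
  F='011' vs A='00': no prefix
  F='011' vs E='010': no prefix
  F='011' vs B='10': no prefix
  F='011' vs C='11': no prefix
  B='10' vs A='00': no prefix
  B='10' vs E='010': no prefix
  B='10' vs F='011': no prefix
  B='10' vs C='11': no prefix
  C='11' vs A='00': no prefix
  C='11' vs E='010': no prefix
  C='11' vs F='011': no prefix
  C='11' vs B='10': no prefix
No violation found over all pairs.

YES -- this is a valid prefix code. No codeword is a prefix of any other codeword.


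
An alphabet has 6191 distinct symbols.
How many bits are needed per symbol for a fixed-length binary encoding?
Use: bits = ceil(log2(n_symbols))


log2(6191) = 12.596
Bracket: 2^12 = 4096 < 6191 <= 2^13 = 8192
So ceil(log2(6191)) = 13

bits = ceil(log2(6191)) = ceil(12.596) = 13 bits


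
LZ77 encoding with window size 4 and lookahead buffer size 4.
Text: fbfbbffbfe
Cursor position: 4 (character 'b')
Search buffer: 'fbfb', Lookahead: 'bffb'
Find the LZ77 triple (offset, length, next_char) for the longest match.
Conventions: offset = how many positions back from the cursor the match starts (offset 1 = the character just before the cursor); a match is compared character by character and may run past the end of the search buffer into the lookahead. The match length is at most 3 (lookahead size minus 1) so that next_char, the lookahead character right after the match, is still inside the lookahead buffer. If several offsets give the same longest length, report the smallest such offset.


Try each offset into the search buffer:
  offset=1 (pos 3, char 'b'): match length 1
  offset=2 (pos 2, char 'f'): match length 0
  offset=3 (pos 1, char 'b'): match length 2
  offset=4 (pos 0, char 'f'): match length 0
Longest match has length 2 at offset 3.
next_char = character at position 4 + 2 = 6 -> 'f'

Best match: offset=3, length=2 (matching 'bf' starting at position 1)
LZ77 triple: (3, 2, 'f')


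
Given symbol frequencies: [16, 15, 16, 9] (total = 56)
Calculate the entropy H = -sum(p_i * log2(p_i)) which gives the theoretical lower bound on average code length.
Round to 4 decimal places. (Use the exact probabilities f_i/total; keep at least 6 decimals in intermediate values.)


Per-symbol terms -p_i * log2(p_i) with p_i = f_i/56:
  p = 16/56 = 0.285714: log2(p) = -1.807355, -p*log2(p) = 0.516387
  p = 15/56 = 0.267857: log2(p) = -1.900464, -p*log2(p) = 0.509053
  p = 16/56 = 0.285714: log2(p) = -1.807355, -p*log2(p) = 0.516387
  p = 9/56 = 0.160714: log2(p) = -2.637430, -p*log2(p) = 0.423873
H = 0.516387 + 0.509053 + 0.516387 + 0.423873 = 1.965700

H = 1.9657 bits/symbol


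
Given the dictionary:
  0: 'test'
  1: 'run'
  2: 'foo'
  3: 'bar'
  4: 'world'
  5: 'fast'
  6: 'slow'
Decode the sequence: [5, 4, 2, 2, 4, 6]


Look up each index in the dictionary:
  5 -> 'fast'
  4 -> 'world'
  2 -> 'foo'
  2 -> 'foo'
  4 -> 'world'
  6 -> 'slow'

Decoded: "fast world foo foo world slow"


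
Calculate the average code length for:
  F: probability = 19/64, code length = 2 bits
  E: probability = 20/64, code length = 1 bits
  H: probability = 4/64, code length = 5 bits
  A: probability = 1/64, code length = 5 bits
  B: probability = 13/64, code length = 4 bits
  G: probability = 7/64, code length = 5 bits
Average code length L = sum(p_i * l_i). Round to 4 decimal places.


Weighted contributions p_i * l_i:
  F: (19/64) * 2 = 38/64
  E: (20/64) * 1 = 20/64
  H: (4/64) * 5 = 20/64
  A: (1/64) * 5 = 5/64
  B: (13/64) * 4 = 52/64
  G: (7/64) * 5 = 35/64
Sum = (38 + 20 + 20 + 5 + 52 + 35)/64 = 170/64

L = 170/64 = 2.6563 bits/symbol


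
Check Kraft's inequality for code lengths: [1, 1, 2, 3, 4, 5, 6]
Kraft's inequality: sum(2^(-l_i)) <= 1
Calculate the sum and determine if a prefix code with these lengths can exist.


Sum = 2^(-1) + 2^(-1) + 2^(-2) + 2^(-3) + 2^(-4) + 2^(-5) + 2^(-6)
    = 0.5 + 0.5 + 0.25 + 0.125 + 0.0625 + 0.03125 + 0.015625
    = 95/64 = 1.484375
Since 1.484375 > 1, Kraft's inequality is NOT satisfied.
A prefix code with these lengths CANNOT exist.

Kraft sum = 1.484375. Not satisfied.


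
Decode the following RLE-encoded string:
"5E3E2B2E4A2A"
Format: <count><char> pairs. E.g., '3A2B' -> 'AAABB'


Expanding each <count><char> pair:
  5E -> 'EEEEE'
  3E -> 'EEE'
  2B -> 'BB'
  2E -> 'EE'
  4A -> 'AAAA'
  2A -> 'AA'

Decoded = EEEEEEEEBBEEAAAAAA


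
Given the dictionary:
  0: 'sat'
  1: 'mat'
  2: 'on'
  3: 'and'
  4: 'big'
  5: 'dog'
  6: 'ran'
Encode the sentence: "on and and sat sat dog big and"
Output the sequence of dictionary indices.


Look up each word in the dictionary:
  'on' -> 2
  'and' -> 3
  'and' -> 3
  'sat' -> 0
  'sat' -> 0
  'dog' -> 5
  'big' -> 4
  'and' -> 3

Encoded: [2, 3, 3, 0, 0, 5, 4, 3]


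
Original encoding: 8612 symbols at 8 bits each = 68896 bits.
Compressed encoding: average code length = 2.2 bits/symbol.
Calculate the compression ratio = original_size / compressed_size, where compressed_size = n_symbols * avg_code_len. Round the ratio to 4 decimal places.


original_size = n_symbols * orig_bits = 8612 * 8 = 68896 bits
compressed_size = n_symbols * avg_code_len = 8612 * 2.2 = 18946.4 bits
ratio = original_size / compressed_size = 68896 / 18946.4 = 3.6364

Compression ratio = 3.6364


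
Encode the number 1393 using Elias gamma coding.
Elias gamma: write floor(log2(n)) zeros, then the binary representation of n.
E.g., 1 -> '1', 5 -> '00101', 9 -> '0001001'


num_bits = floor(log2(1393)) + 1 = 11
leading_zeros = num_bits - 1 = 10
binary(1393) = 10101110001

Elias gamma(1393) = '0000000000' + '10101110001' = 000000000010101110001 (21 bits)


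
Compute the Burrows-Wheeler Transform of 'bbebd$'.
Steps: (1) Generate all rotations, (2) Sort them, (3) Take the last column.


Rotations (sorted):
  0: $bbebd -> last char: d
  1: bbebd$ -> last char: $
  2: bd$bbe -> last char: e
  3: bebd$b -> last char: b
  4: d$bbeb -> last char: b
  5: ebd$bb -> last char: b


BWT = d$ebbb


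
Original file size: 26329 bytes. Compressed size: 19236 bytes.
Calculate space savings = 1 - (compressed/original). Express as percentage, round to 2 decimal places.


ratio = compressed/original = 19236/26329 = 0.730601
savings = 1 - ratio = 1 - 0.730601 = 0.269399
as a percentage: 0.269399 * 100 = 26.94%

Space savings = 1 - 19236/26329 = 26.94%


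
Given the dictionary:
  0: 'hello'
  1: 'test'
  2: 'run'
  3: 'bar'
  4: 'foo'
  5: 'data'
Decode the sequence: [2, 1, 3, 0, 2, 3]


Look up each index in the dictionary:
  2 -> 'run'
  1 -> 'test'
  3 -> 'bar'
  0 -> 'hello'
  2 -> 'run'
  3 -> 'bar'

Decoded: "run test bar hello run bar"


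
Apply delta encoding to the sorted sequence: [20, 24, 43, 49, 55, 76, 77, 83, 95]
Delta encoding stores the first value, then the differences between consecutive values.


First value: 20
Deltas:
  24 - 20 = 4
  43 - 24 = 19
  49 - 43 = 6
  55 - 49 = 6
  76 - 55 = 21
  77 - 76 = 1
  83 - 77 = 6
  95 - 83 = 12


Delta encoded: [20, 4, 19, 6, 6, 21, 1, 6, 12]


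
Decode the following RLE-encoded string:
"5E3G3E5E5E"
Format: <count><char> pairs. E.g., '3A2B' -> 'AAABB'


Expanding each <count><char> pair:
  5E -> 'EEEEE'
  3G -> 'GGG'
  3E -> 'EEE'
  5E -> 'EEEEE'
  5E -> 'EEEEE'

Decoded = EEEEEGGGEEEEEEEEEEEEE


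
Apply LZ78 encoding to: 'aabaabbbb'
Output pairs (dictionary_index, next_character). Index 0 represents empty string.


LZ78 encoding steps:
Dictionary: {0: ''}
Step 1: w='' (idx 0), next='a' -> output (0, 'a'), add 'a' as idx 1
Step 2: w='a' (idx 1), next='b' -> output (1, 'b'), add 'ab' as idx 2
Step 3: w='a' (idx 1), next='a' -> output (1, 'a'), add 'aa' as idx 3
Step 4: w='' (idx 0), next='b' -> output (0, 'b'), add 'b' as idx 4
Step 5: w='b' (idx 4), next='b' -> output (4, 'b'), add 'bb' as idx 5
Step 6: w='b' (idx 4), end of input -> output (4, '')


Encoded: [(0, 'a'), (1, 'b'), (1, 'a'), (0, 'b'), (4, 'b'), (4, '')]


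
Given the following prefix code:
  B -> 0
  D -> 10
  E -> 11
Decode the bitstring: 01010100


Decoding step by step:
Bits 0 -> B
Bits 10 -> D
Bits 10 -> D
Bits 10 -> D
Bits 0 -> B


Decoded message: BDDDB


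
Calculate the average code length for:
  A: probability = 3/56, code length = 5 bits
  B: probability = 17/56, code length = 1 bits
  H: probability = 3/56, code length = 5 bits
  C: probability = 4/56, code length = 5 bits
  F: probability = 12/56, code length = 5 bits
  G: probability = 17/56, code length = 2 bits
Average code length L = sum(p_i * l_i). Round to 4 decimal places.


Weighted contributions p_i * l_i:
  A: (3/56) * 5 = 15/56
  B: (17/56) * 1 = 17/56
  H: (3/56) * 5 = 15/56
  C: (4/56) * 5 = 20/56
  F: (12/56) * 5 = 60/56
  G: (17/56) * 2 = 34/56
Sum = (15 + 17 + 15 + 20 + 60 + 34)/56 = 161/56

L = 161/56 = 2.8750 bits/symbol


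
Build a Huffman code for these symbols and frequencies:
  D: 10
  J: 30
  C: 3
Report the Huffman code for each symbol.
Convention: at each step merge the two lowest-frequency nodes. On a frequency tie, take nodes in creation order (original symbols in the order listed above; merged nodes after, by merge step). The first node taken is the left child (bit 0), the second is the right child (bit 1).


Huffman tree construction:
Step 1: Merge C(3) + D(10) = 13
Step 2: Merge (C+D)(13) + J(30) = 43
Read each symbol's code off the tree from the root (left child = 0, right child = 1).

Codes:
  D: 01 (length 2)
  J: 1 (length 1)
  C: 00 (length 2)
Average code length: 56/43 = 1.3023 bits/symbol


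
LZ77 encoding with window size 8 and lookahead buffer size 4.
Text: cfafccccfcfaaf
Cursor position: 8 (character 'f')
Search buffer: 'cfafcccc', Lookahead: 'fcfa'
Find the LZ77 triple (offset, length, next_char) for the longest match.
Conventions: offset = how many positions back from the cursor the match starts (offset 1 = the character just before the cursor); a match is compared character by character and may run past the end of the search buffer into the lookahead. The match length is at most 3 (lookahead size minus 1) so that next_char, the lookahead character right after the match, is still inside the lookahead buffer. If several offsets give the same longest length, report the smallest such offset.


Try each offset into the search buffer:
  offset=1 (pos 7, char 'c'): match length 0
  offset=2 (pos 6, char 'c'): match length 0
  offset=3 (pos 5, char 'c'): match length 0
  offset=4 (pos 4, char 'c'): match length 0
  offset=5 (pos 3, char 'f'): match length 2
  offset=6 (pos 2, char 'a'): match length 0
  offset=7 (pos 1, char 'f'): match length 1
  offset=8 (pos 0, char 'c'): match length 0
Longest match has length 2 at offset 5.
next_char = character at position 8 + 2 = 10 -> 'f'

Best match: offset=5, length=2 (matching 'fc' starting at position 3)
LZ77 triple: (5, 2, 'f')


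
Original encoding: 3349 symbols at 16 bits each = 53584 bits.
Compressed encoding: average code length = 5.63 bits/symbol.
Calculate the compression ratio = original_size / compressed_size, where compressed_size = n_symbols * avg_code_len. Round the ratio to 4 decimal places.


original_size = n_symbols * orig_bits = 3349 * 16 = 53584 bits
compressed_size = n_symbols * avg_code_len = 3349 * 5.63 = 18854.87 bits
ratio = original_size / compressed_size = 53584 / 18854.87 = 2.8419

Compression ratio = 2.8419


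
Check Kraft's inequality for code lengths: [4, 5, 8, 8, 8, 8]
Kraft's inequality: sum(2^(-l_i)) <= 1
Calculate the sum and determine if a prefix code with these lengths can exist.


Sum = 2^(-4) + 2^(-5) + 2^(-8) + 2^(-8) + 2^(-8) + 2^(-8)
    = 0.0625 + 0.03125 + 0.00390625 + 0.00390625 + 0.00390625 + 0.00390625
    = 28/256 = 0.109375
Since 0.109375 <= 1, Kraft's inequality IS satisfied.
A prefix code with these lengths CAN exist.

Kraft sum = 0.109375. Satisfied.


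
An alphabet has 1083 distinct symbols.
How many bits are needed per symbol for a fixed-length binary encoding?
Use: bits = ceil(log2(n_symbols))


log2(1083) = 10.0808
Bracket: 2^10 = 1024 < 1083 <= 2^11 = 2048
So ceil(log2(1083)) = 11

bits = ceil(log2(1083)) = ceil(10.0808) = 11 bits


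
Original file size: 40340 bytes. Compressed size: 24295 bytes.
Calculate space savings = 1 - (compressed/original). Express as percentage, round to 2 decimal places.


ratio = compressed/original = 24295/40340 = 0.602256
savings = 1 - ratio = 1 - 0.602256 = 0.397744
as a percentage: 0.397744 * 100 = 39.77%

Space savings = 1 - 24295/40340 = 39.77%


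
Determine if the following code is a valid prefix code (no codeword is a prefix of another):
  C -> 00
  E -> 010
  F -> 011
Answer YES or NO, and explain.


Checking each pair (does one codeword prefix another?):
  C='00' vs E='010': no prefix
  C='00' vs F='011': no prefix
  E='010' vs C='00': no prefix
  E='010' vs F='011': no prefix
  F='011' vs C='00': no prefix
  F='011' vs E='010': no prefix
No violation found over all pairs.

YES -- this is a valid prefix code. No codeword is a prefix of any other codeword.


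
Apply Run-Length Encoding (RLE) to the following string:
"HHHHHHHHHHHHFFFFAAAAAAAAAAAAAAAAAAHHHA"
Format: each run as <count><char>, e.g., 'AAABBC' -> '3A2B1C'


Scanning runs left to right:
  i=0: run of 'H' x 12 -> '12H'
  i=12: run of 'F' x 4 -> '4F'
  i=16: run of 'A' x 18 -> '18A'
  i=34: run of 'H' x 3 -> '3H'
  i=37: run of 'A' x 1 -> '1A'

RLE = 12H4F18A3H1A


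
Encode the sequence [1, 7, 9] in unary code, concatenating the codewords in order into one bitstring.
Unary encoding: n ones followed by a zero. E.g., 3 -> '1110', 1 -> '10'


Encode each number as n ones followed by a terminating 0:
  1 -> 10 (2 bits)
  7 -> 11111110 (8 bits)
  9 -> 1111111110 (10 bits)
Total length = 2 + 8 + 10 = 20 bits.

Unary([1, 7, 9]) = 10111111101111111110 (20 bits)


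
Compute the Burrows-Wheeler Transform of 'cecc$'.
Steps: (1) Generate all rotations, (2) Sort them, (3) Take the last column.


Rotations (sorted):
  0: $cecc -> last char: c
  1: c$cec -> last char: c
  2: cc$ce -> last char: e
  3: cecc$ -> last char: $
  4: ecc$c -> last char: c


BWT = cce$c


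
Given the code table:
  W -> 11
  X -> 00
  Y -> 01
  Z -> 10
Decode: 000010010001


Decoding:
00 -> X
00 -> X
10 -> Z
01 -> Y
00 -> X
01 -> Y


Result: XXZYXY


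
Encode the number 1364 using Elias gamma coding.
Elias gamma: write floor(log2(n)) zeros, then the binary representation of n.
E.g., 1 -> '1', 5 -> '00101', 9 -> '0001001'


num_bits = floor(log2(1364)) + 1 = 11
leading_zeros = num_bits - 1 = 10
binary(1364) = 10101010100

Elias gamma(1364) = '0000000000' + '10101010100' = 000000000010101010100 (21 bits)


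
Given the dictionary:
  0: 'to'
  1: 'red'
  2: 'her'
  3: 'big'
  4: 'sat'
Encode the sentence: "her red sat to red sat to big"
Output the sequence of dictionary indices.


Look up each word in the dictionary:
  'her' -> 2
  'red' -> 1
  'sat' -> 4
  'to' -> 0
  'red' -> 1
  'sat' -> 4
  'to' -> 0
  'big' -> 3

Encoded: [2, 1, 4, 0, 1, 4, 0, 3]


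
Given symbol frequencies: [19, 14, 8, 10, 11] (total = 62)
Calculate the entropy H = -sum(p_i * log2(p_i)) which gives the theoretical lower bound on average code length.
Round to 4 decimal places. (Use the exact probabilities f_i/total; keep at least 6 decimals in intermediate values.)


Per-symbol terms -p_i * log2(p_i) with p_i = f_i/62:
  p = 19/62 = 0.306452: log2(p) = -1.706269, -p*log2(p) = 0.522889
  p = 14/62 = 0.225806: log2(p) = -2.146841, -p*log2(p) = 0.484771
  p = 8/62 = 0.129032: log2(p) = -2.954196, -p*log2(p) = 0.381187
  p = 10/62 = 0.161290: log2(p) = -2.632268, -p*log2(p) = 0.424559
  p = 11/62 = 0.177419: log2(p) = -2.494765, -p*log2(p) = 0.442620
H = 0.522889 + 0.484771 + 0.381187 + 0.424559 + 0.442620 = 2.256026

H = 2.256 bits/symbol


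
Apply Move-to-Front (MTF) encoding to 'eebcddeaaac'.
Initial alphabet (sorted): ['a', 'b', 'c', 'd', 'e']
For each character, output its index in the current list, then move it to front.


MTF encoding:
'e': index 4 in ['a', 'b', 'c', 'd', 'e'] -> ['e', 'a', 'b', 'c', 'd']
'e': index 0 in ['e', 'a', 'b', 'c', 'd'] -> ['e', 'a', 'b', 'c', 'd']
'b': index 2 in ['e', 'a', 'b', 'c', 'd'] -> ['b', 'e', 'a', 'c', 'd']
'c': index 3 in ['b', 'e', 'a', 'c', 'd'] -> ['c', 'b', 'e', 'a', 'd']
'd': index 4 in ['c', 'b', 'e', 'a', 'd'] -> ['d', 'c', 'b', 'e', 'a']
'd': index 0 in ['d', 'c', 'b', 'e', 'a'] -> ['d', 'c', 'b', 'e', 'a']
'e': index 3 in ['d', 'c', 'b', 'e', 'a'] -> ['e', 'd', 'c', 'b', 'a']
'a': index 4 in ['e', 'd', 'c', 'b', 'a'] -> ['a', 'e', 'd', 'c', 'b']
'a': index 0 in ['a', 'e', 'd', 'c', 'b'] -> ['a', 'e', 'd', 'c', 'b']
'a': index 0 in ['a', 'e', 'd', 'c', 'b'] -> ['a', 'e', 'd', 'c', 'b']
'c': index 3 in ['a', 'e', 'd', 'c', 'b'] -> ['c', 'a', 'e', 'd', 'b']


Output: [4, 0, 2, 3, 4, 0, 3, 4, 0, 0, 3]


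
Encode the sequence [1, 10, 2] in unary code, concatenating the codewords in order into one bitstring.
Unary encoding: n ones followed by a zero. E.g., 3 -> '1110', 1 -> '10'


Encode each number as n ones followed by a terminating 0:
  1 -> 10 (2 bits)
  10 -> 11111111110 (11 bits)
  2 -> 110 (3 bits)
Total length = 2 + 11 + 3 = 16 bits.

Unary([1, 10, 2]) = 1011111111110110 (16 bits)


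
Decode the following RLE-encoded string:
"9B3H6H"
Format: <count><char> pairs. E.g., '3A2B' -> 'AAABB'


Expanding each <count><char> pair:
  9B -> 'BBBBBBBBB'
  3H -> 'HHH'
  6H -> 'HHHHHH'

Decoded = BBBBBBBBBHHHHHHHHH


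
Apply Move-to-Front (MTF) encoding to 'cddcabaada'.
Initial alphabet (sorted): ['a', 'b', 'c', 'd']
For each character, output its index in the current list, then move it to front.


MTF encoding:
'c': index 2 in ['a', 'b', 'c', 'd'] -> ['c', 'a', 'b', 'd']
'd': index 3 in ['c', 'a', 'b', 'd'] -> ['d', 'c', 'a', 'b']
'd': index 0 in ['d', 'c', 'a', 'b'] -> ['d', 'c', 'a', 'b']
'c': index 1 in ['d', 'c', 'a', 'b'] -> ['c', 'd', 'a', 'b']
'a': index 2 in ['c', 'd', 'a', 'b'] -> ['a', 'c', 'd', 'b']
'b': index 3 in ['a', 'c', 'd', 'b'] -> ['b', 'a', 'c', 'd']
'a': index 1 in ['b', 'a', 'c', 'd'] -> ['a', 'b', 'c', 'd']
'a': index 0 in ['a', 'b', 'c', 'd'] -> ['a', 'b', 'c', 'd']
'd': index 3 in ['a', 'b', 'c', 'd'] -> ['d', 'a', 'b', 'c']
'a': index 1 in ['d', 'a', 'b', 'c'] -> ['a', 'd', 'b', 'c']


Output: [2, 3, 0, 1, 2, 3, 1, 0, 3, 1]


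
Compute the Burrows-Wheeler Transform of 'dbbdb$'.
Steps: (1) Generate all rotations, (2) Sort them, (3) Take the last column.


Rotations (sorted):
  0: $dbbdb -> last char: b
  1: b$dbbd -> last char: d
  2: bbdb$d -> last char: d
  3: bdb$db -> last char: b
  4: db$dbb -> last char: b
  5: dbbdb$ -> last char: $


BWT = bddbb$


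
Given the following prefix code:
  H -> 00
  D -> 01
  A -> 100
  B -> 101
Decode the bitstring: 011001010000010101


Decoding step by step:
Bits 01 -> D
Bits 100 -> A
Bits 101 -> B
Bits 00 -> H
Bits 00 -> H
Bits 01 -> D
Bits 01 -> D
Bits 01 -> D


Decoded message: DABHHDDD


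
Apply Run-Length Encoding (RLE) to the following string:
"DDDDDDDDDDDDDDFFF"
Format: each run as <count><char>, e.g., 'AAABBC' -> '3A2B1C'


Scanning runs left to right:
  i=0: run of 'D' x 14 -> '14D'
  i=14: run of 'F' x 3 -> '3F'

RLE = 14D3F


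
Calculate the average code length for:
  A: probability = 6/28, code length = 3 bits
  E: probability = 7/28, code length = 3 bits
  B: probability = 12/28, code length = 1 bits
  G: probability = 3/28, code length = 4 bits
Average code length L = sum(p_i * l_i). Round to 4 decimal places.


Weighted contributions p_i * l_i:
  A: (6/28) * 3 = 18/28
  E: (7/28) * 3 = 21/28
  B: (12/28) * 1 = 12/28
  G: (3/28) * 4 = 12/28
Sum = (18 + 21 + 12 + 12)/28 = 63/28

L = 63/28 = 2.2500 bits/symbol


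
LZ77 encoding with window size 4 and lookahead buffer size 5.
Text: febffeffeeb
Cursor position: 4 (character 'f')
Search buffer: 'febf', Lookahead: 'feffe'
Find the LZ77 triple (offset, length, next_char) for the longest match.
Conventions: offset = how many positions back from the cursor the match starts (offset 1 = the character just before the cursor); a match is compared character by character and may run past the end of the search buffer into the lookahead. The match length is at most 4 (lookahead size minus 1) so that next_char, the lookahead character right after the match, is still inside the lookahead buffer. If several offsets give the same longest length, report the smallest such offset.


Try each offset into the search buffer:
  offset=1 (pos 3, char 'f'): match length 1
  offset=2 (pos 2, char 'b'): match length 0
  offset=3 (pos 1, char 'e'): match length 0
  offset=4 (pos 0, char 'f'): match length 2
Longest match has length 2 at offset 4.
next_char = character at position 4 + 2 = 6 -> 'f'

Best match: offset=4, length=2 (matching 'fe' starting at position 0)
LZ77 triple: (4, 2, 'f')


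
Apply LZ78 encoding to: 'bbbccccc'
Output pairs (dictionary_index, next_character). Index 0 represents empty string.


LZ78 encoding steps:
Dictionary: {0: ''}
Step 1: w='' (idx 0), next='b' -> output (0, 'b'), add 'b' as idx 1
Step 2: w='b' (idx 1), next='b' -> output (1, 'b'), add 'bb' as idx 2
Step 3: w='' (idx 0), next='c' -> output (0, 'c'), add 'c' as idx 3
Step 4: w='c' (idx 3), next='c' -> output (3, 'c'), add 'cc' as idx 4
Step 5: w='cc' (idx 4), end of input -> output (4, '')


Encoded: [(0, 'b'), (1, 'b'), (0, 'c'), (3, 'c'), (4, '')]


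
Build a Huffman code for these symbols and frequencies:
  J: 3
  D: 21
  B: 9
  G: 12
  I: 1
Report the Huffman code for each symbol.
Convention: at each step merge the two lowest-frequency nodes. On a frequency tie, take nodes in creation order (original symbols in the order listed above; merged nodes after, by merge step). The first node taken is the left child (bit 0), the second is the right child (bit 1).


Huffman tree construction:
Step 1: Merge I(1) + J(3) = 4
Step 2: Merge (I+J)(4) + B(9) = 13
Step 3: Merge G(12) + ((I+J)+B)(13) = 25
Step 4: Merge D(21) + (G+((I+J)+B))(25) = 46
Read each symbol's code off the tree from the root (left child = 0, right child = 1).

Codes:
  J: 1101 (length 4)
  D: 0 (length 1)
  B: 111 (length 3)
  G: 10 (length 2)
  I: 1100 (length 4)
Average code length: 88/46 = 1.9130 bits/symbol


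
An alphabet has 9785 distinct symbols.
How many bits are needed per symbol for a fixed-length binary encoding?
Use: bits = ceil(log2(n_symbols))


log2(9785) = 13.2564
Bracket: 2^13 = 8192 < 9785 <= 2^14 = 16384
So ceil(log2(9785)) = 14

bits = ceil(log2(9785)) = ceil(13.2564) = 14 bits


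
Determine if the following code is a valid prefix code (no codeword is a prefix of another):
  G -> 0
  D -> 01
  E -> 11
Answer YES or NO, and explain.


Checking each pair (does one codeword prefix another?):
  G='0' vs D='01': prefix -- VIOLATION

NO -- this is NOT a valid prefix code. G (0) is a prefix of D (01).


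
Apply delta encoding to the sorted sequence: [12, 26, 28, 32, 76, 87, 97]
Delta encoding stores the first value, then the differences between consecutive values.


First value: 12
Deltas:
  26 - 12 = 14
  28 - 26 = 2
  32 - 28 = 4
  76 - 32 = 44
  87 - 76 = 11
  97 - 87 = 10


Delta encoded: [12, 14, 2, 4, 44, 11, 10]


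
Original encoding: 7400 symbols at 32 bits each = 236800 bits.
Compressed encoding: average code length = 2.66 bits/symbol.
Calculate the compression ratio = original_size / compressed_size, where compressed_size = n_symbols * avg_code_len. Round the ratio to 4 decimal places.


original_size = n_symbols * orig_bits = 7400 * 32 = 236800 bits
compressed_size = n_symbols * avg_code_len = 7400 * 2.66 = 19684.0 bits
ratio = original_size / compressed_size = 236800 / 19684.0 = 12.0301

Compression ratio = 12.0301


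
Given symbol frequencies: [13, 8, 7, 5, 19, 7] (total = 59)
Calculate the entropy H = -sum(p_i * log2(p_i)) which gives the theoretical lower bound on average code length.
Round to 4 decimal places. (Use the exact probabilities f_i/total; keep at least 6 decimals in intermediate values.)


Per-symbol terms -p_i * log2(p_i) with p_i = f_i/59:
  p = 13/59 = 0.220339: log2(p) = -2.182203, -p*log2(p) = 0.480824
  p = 8/59 = 0.135593: log2(p) = -2.882643, -p*log2(p) = 0.390867
  p = 7/59 = 0.118644: log2(p) = -3.075288, -p*log2(p) = 0.364865
  p = 5/59 = 0.084746: log2(p) = -3.560715, -p*log2(p) = 0.301756
  p = 19/59 = 0.322034: log2(p) = -1.634716, -p*log2(p) = 0.526434
  p = 7/59 = 0.118644: log2(p) = -3.075288, -p*log2(p) = 0.364865
H = 0.480824 + 0.390867 + 0.364865 + 0.301756 + 0.526434 + 0.364865 = 2.429611

H = 2.4296 bits/symbol


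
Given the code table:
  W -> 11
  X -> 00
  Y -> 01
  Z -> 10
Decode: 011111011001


Decoding:
01 -> Y
11 -> W
11 -> W
01 -> Y
10 -> Z
01 -> Y


Result: YWWYZY


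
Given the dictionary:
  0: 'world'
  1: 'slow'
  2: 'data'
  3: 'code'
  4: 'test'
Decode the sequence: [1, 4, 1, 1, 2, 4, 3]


Look up each index in the dictionary:
  1 -> 'slow'
  4 -> 'test'
  1 -> 'slow'
  1 -> 'slow'
  2 -> 'data'
  4 -> 'test'
  3 -> 'code'

Decoded: "slow test slow slow data test code"


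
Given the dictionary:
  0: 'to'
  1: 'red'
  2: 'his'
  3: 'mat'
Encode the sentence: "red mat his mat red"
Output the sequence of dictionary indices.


Look up each word in the dictionary:
  'red' -> 1
  'mat' -> 3
  'his' -> 2
  'mat' -> 3
  'red' -> 1

Encoded: [1, 3, 2, 3, 1]


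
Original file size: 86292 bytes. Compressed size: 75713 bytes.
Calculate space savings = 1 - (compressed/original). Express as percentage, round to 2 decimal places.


ratio = compressed/original = 75713/86292 = 0.877405
savings = 1 - ratio = 1 - 0.877405 = 0.122595
as a percentage: 0.122595 * 100 = 12.26%

Space savings = 1 - 75713/86292 = 12.26%


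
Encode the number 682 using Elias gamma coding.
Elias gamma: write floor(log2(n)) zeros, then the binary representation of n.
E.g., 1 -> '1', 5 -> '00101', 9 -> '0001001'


num_bits = floor(log2(682)) + 1 = 10
leading_zeros = num_bits - 1 = 9
binary(682) = 1010101010

Elias gamma(682) = '000000000' + '1010101010' = 0000000001010101010 (19 bits)


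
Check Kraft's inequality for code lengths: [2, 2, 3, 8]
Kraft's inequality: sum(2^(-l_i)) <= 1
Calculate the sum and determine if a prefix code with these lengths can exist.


Sum = 2^(-2) + 2^(-2) + 2^(-3) + 2^(-8)
    = 0.25 + 0.25 + 0.125 + 0.00390625
    = 161/256 = 0.62890625
Since 0.62890625 <= 1, Kraft's inequality IS satisfied.
A prefix code with these lengths CAN exist.

Kraft sum = 0.62890625. Satisfied.


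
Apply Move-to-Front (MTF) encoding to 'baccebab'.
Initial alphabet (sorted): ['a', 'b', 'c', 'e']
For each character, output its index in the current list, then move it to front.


MTF encoding:
'b': index 1 in ['a', 'b', 'c', 'e'] -> ['b', 'a', 'c', 'e']
'a': index 1 in ['b', 'a', 'c', 'e'] -> ['a', 'b', 'c', 'e']
'c': index 2 in ['a', 'b', 'c', 'e'] -> ['c', 'a', 'b', 'e']
'c': index 0 in ['c', 'a', 'b', 'e'] -> ['c', 'a', 'b', 'e']
'e': index 3 in ['c', 'a', 'b', 'e'] -> ['e', 'c', 'a', 'b']
'b': index 3 in ['e', 'c', 'a', 'b'] -> ['b', 'e', 'c', 'a']
'a': index 3 in ['b', 'e', 'c', 'a'] -> ['a', 'b', 'e', 'c']
'b': index 1 in ['a', 'b', 'e', 'c'] -> ['b', 'a', 'e', 'c']


Output: [1, 1, 2, 0, 3, 3, 3, 1]


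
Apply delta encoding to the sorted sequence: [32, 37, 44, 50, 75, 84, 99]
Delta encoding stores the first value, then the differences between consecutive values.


First value: 32
Deltas:
  37 - 32 = 5
  44 - 37 = 7
  50 - 44 = 6
  75 - 50 = 25
  84 - 75 = 9
  99 - 84 = 15


Delta encoded: [32, 5, 7, 6, 25, 9, 15]


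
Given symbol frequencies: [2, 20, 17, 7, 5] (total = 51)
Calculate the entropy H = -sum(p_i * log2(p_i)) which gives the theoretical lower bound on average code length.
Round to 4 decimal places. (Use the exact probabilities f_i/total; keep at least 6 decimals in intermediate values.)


Per-symbol terms -p_i * log2(p_i) with p_i = f_i/51:
  p = 2/51 = 0.039216: log2(p) = -4.672425, -p*log2(p) = 0.183232
  p = 20/51 = 0.392157: log2(p) = -1.350497, -p*log2(p) = 0.529607
  p = 17/51 = 0.333333: log2(p) = -1.584963, -p*log2(p) = 0.528321
  p = 7/51 = 0.137255: log2(p) = -2.865070, -p*log2(p) = 0.393245
  p = 5/51 = 0.098039: log2(p) = -3.350497, -p*log2(p) = 0.328480
H = 0.183232 + 0.529607 + 0.528321 + 0.393245 + 0.328480 = 1.962885

H = 1.9629 bits/symbol


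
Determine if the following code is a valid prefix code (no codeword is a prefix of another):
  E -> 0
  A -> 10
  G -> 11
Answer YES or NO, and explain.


Checking each pair (does one codeword prefix another?):
  E='0' vs A='10': no prefix
  E='0' vs G='11': no prefix
  A='10' vs E='0': no prefix
  A='10' vs G='11': no prefix
  G='11' vs E='0': no prefix
  G='11' vs A='10': no prefix
No violation found over all pairs.

YES -- this is a valid prefix code. No codeword is a prefix of any other codeword.


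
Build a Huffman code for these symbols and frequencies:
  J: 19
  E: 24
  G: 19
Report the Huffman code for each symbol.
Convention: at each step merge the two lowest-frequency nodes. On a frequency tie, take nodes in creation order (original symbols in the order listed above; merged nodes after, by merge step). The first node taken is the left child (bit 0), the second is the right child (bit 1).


Huffman tree construction:
Step 1: Merge J(19) + G(19) = 38
Step 2: Merge E(24) + (J+G)(38) = 62
Read each symbol's code off the tree from the root (left child = 0, right child = 1).

Codes:
  J: 10 (length 2)
  E: 0 (length 1)
  G: 11 (length 2)
Average code length: 100/62 = 1.6129 bits/symbol


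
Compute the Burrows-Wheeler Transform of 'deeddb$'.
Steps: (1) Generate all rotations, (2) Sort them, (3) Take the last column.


Rotations (sorted):
  0: $deeddb -> last char: b
  1: b$deedd -> last char: d
  2: db$deed -> last char: d
  3: ddb$dee -> last char: e
  4: deeddb$ -> last char: $
  5: eddb$de -> last char: e
  6: eeddb$d -> last char: d


BWT = bdde$ed


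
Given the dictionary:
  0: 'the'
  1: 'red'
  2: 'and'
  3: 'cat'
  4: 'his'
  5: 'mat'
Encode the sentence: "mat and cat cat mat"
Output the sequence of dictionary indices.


Look up each word in the dictionary:
  'mat' -> 5
  'and' -> 2
  'cat' -> 3
  'cat' -> 3
  'mat' -> 5

Encoded: [5, 2, 3, 3, 5]


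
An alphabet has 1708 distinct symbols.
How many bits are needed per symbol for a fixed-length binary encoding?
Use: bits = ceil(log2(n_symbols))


log2(1708) = 10.7381
Bracket: 2^10 = 1024 < 1708 <= 2^11 = 2048
So ceil(log2(1708)) = 11

bits = ceil(log2(1708)) = ceil(10.7381) = 11 bits


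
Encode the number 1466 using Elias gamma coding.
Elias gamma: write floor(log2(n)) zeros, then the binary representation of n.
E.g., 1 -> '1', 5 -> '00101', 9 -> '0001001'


num_bits = floor(log2(1466)) + 1 = 11
leading_zeros = num_bits - 1 = 10
binary(1466) = 10110111010

Elias gamma(1466) = '0000000000' + '10110111010' = 000000000010110111010 (21 bits)


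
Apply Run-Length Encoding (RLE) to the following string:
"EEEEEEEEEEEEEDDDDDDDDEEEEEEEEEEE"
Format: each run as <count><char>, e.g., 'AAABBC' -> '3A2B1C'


Scanning runs left to right:
  i=0: run of 'E' x 13 -> '13E'
  i=13: run of 'D' x 8 -> '8D'
  i=21: run of 'E' x 11 -> '11E'

RLE = 13E8D11E


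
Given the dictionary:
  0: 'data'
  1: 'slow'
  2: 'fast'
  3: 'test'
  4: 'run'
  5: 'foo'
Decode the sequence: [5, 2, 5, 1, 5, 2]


Look up each index in the dictionary:
  5 -> 'foo'
  2 -> 'fast'
  5 -> 'foo'
  1 -> 'slow'
  5 -> 'foo'
  2 -> 'fast'

Decoded: "foo fast foo slow foo fast"


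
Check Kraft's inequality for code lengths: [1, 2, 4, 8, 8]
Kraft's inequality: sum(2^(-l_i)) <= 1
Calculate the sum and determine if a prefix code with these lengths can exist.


Sum = 2^(-1) + 2^(-2) + 2^(-4) + 2^(-8) + 2^(-8)
    = 0.5 + 0.25 + 0.0625 + 0.00390625 + 0.00390625
    = 210/256 = 0.8203125
Since 0.8203125 <= 1, Kraft's inequality IS satisfied.
A prefix code with these lengths CAN exist.

Kraft sum = 0.8203125. Satisfied.


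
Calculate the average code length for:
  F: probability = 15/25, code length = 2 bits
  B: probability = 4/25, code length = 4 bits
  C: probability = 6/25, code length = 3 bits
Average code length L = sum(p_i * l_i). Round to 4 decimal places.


Weighted contributions p_i * l_i:
  F: (15/25) * 2 = 30/25
  B: (4/25) * 4 = 16/25
  C: (6/25) * 3 = 18/25
Sum = (30 + 16 + 18)/25 = 64/25

L = 64/25 = 2.5600 bits/symbol


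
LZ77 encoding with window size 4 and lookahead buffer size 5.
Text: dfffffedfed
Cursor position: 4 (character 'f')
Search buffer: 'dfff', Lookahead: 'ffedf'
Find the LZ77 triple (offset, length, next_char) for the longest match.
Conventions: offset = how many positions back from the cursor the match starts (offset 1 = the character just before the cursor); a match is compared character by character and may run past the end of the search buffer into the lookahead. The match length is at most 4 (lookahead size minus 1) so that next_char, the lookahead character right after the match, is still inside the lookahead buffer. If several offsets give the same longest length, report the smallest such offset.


Try each offset into the search buffer:
  offset=1 (pos 3, char 'f'): match length 2
  offset=2 (pos 2, char 'f'): match length 2
  offset=3 (pos 1, char 'f'): match length 2
  offset=4 (pos 0, char 'd'): match length 0
Longest match has length 2, found at offsets 1, 2, 3; take the smallest, offset 1.
next_char = character at position 4 + 2 = 6 -> 'e'

Best match: offset=1, length=2 (matching 'ff' starting at position 3)
LZ77 triple: (1, 2, 'e')


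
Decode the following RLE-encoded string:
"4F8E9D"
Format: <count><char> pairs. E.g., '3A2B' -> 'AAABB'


Expanding each <count><char> pair:
  4F -> 'FFFF'
  8E -> 'EEEEEEEE'
  9D -> 'DDDDDDDDD'

Decoded = FFFFEEEEEEEEDDDDDDDDD


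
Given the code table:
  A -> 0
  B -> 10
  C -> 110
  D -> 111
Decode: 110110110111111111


Decoding:
110 -> C
110 -> C
110 -> C
111 -> D
111 -> D
111 -> D


Result: CCCDDD


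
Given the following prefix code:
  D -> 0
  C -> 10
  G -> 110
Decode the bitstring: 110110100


Decoding step by step:
Bits 110 -> G
Bits 110 -> G
Bits 10 -> C
Bits 0 -> D


Decoded message: GGCD


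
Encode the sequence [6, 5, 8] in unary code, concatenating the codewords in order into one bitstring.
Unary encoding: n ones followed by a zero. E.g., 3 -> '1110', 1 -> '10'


Encode each number as n ones followed by a terminating 0:
  6 -> 1111110 (7 bits)
  5 -> 111110 (6 bits)
  8 -> 111111110 (9 bits)
Total length = 7 + 6 + 9 = 22 bits.

Unary([6, 5, 8]) = 1111110111110111111110 (22 bits)


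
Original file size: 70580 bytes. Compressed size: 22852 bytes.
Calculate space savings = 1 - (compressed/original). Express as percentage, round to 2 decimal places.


ratio = compressed/original = 22852/70580 = 0.323774
savings = 1 - ratio = 1 - 0.323774 = 0.676226
as a percentage: 0.676226 * 100 = 67.62%

Space savings = 1 - 22852/70580 = 67.62%


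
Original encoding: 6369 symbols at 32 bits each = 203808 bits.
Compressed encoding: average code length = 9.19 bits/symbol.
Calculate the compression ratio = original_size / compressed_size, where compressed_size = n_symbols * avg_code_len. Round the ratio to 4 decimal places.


original_size = n_symbols * orig_bits = 6369 * 32 = 203808 bits
compressed_size = n_symbols * avg_code_len = 6369 * 9.19 = 58531.11 bits
ratio = original_size / compressed_size = 203808 / 58531.11 = 3.482

Compression ratio = 3.482


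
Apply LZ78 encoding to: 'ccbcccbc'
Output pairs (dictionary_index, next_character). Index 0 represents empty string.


LZ78 encoding steps:
Dictionary: {0: ''}
Step 1: w='' (idx 0), next='c' -> output (0, 'c'), add 'c' as idx 1
Step 2: w='c' (idx 1), next='b' -> output (1, 'b'), add 'cb' as idx 2
Step 3: w='c' (idx 1), next='c' -> output (1, 'c'), add 'cc' as idx 3
Step 4: w='cb' (idx 2), next='c' -> output (2, 'c'), add 'cbc' as idx 4


Encoded: [(0, 'c'), (1, 'b'), (1, 'c'), (2, 'c')]


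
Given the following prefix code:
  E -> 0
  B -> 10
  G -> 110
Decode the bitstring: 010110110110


Decoding step by step:
Bits 0 -> E
Bits 10 -> B
Bits 110 -> G
Bits 110 -> G
Bits 110 -> G


Decoded message: EBGGG
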